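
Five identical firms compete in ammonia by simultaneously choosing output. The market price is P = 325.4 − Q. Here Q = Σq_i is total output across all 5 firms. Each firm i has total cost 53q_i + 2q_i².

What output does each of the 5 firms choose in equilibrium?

A representative firm's profit is π_i = q_i(325.4 − Q) − 53q_i − 2q_i², with Q = q_i + Σ_{j≠i} q_j.
First-order condition: 272.4 − 6q_i − Σ_{j≠i} q_j = 0.
In a symmetric equilibrium every firm chooses the same q, so Σ_{j≠i} q_j = 4q. The condition becomes 272.4 − 10q = 0, giving q = 272.4/10 = 27.24.

27.24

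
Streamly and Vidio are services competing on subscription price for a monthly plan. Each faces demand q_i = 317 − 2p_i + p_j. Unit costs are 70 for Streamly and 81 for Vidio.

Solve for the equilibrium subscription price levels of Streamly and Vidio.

Streamly's profit: π = (p_{Streamly} − 70)(317 − 2p_{Streamly} + p_{Vidio}).
∂π/∂p_{Streamly} = 457 − 4p_{Streamly} + p_{Vidio} = 0 ⇒ p_{Streamly} = 114.25 + 0.25p_{Vidio}.
Similarly p_{Vidio} = 119.75 + 0.25p_{Streamly}.
Plugging p_{Vidio} into Streamly's best response: p_{Streamly} = 114.25 + 0.25(119.75 + 0.25p_{Streamly}) ⇒ 0.9375p_{Streamly} = 144.1875, so p_{Streamly} = 153.8.
Then p_{Vidio} = 119.75 + 0.25·153.8 = 158.2.

153.8, 158.2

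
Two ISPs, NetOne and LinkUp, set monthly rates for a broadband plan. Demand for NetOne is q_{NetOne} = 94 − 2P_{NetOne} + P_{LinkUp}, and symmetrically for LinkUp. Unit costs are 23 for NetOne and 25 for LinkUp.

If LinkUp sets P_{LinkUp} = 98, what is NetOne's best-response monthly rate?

59.5

NetOne's profit: π = (P_{NetOne} − 23)(94 − 2P_{NetOne} + P_{LinkUp}).
∂π/∂P_{NetOne} = 140 − 4P_{NetOne} + P_{LinkUp} = 0 ⇒ P_{NetOne} = 35 + 0.25P_{LinkUp}.
At P_{LinkUp} = 98: P_{NetOne} = 35 + 0.25·98 = 59.5.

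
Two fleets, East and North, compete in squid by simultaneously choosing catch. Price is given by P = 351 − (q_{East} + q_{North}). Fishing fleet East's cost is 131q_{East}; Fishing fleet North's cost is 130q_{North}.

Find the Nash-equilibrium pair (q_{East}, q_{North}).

73, 74

Fishing fleet East's profit: π = q_{East}(351 − (q_{East} + q_{North})) − 131q_{East}.
∂π/∂q_{East} = 220 − 2q_{East} − q_{North} = 0, so q_{East} = 110 − 0.5q_{North}.
By the same steps for North: q_{North} = 110.5 − 0.5q_{East}.
Substituting the second reaction function into the first: q_{East} = 110 − 0.5(110.5 − 0.5q_{East}), which gives 0.75q_{East} = 54.75 ⇒ q_{East} = 73.
Then q_{North} = 110.5 − 0.5·73 = 74.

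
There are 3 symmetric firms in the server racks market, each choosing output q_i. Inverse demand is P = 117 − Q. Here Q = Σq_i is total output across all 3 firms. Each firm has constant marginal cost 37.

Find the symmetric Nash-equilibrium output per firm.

A representative firm's profit is π_i = q_i(117 − Q) − 37q_i, with Q = q_i + Σ_{j≠i} q_j.
First-order condition: 80 − 2q_i − Σ_{j≠i} q_j = 0.
Imposing symmetry (q_j = q for all j) turns Σ_{j≠i} q_j into 2q, so 80 = 4q and q = 20.

20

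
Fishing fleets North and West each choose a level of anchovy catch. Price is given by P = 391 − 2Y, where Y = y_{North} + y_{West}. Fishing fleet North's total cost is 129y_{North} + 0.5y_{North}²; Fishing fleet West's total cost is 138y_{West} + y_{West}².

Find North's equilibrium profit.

4202.5

Fishing fleet North's profit: π = y_{North}(391 − 2(y_{North} + y_{West})) − 129y_{North} − 0.5y_{North}².
∂π/∂y_{North} = 262 − 5y_{North} − 2y_{West} = 0, so y_{North} = 52.4 − 0.4y_{West}.
For West: ∂π/∂y_{West} = 253 − 6y_{West} − 2y_{North} = 0 ⇒ y_{West} = 253/6 − (1/3)y_{North}.
Solving the two reaction functions simultaneously: (1 − (−0.4)(−1/3))y_{North} = 52.4 − 0.4·(253/6), so (13/15)y_{North} = 533/15 and y_{North} = 41.
Then y_{West} = 253/6 − (1/3)·41 = 28.5.
Price P = 391 − 2·69.5 = 252.
North's profit: (252 − 129)·41 − 0.5(41)² = 4202.5.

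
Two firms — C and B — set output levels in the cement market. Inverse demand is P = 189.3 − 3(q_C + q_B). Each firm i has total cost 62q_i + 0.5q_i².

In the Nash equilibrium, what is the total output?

Firm C's profit: π = q_C(189.3 − 3(q_C + q_B)) − 62q_C − 0.5q_C².
∂π/∂q_C = 127.3 − 7q_C − 3q_B = 0, so q_C = 1273/70 − (3/7)q_B.
Setting q_C = q_B in the reaction function: q_C = 1273/70 − (3/7)q_C, so q_C = (1273/70) / (10/7) = 12.73.
Total output: 12.73 + 12.73 = 25.46.

25.46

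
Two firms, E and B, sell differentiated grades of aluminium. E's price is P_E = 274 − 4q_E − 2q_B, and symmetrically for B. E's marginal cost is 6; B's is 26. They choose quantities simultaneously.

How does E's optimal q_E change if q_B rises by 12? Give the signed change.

-3

Firm E's profit: π = q_E(274 − 4q_E − 2q_B) − 6q_E.
∂π/∂q_E = 268 − 8q_E − 2q_B = 0 ⇒ q_E = 33.5 − 0.25q_B.
The reaction-function slope is −0.25, so a 12-unit rise in q_B moves q_E by −0.25 × 12 = −3. E's best response falls — the actions are strategic substitutes.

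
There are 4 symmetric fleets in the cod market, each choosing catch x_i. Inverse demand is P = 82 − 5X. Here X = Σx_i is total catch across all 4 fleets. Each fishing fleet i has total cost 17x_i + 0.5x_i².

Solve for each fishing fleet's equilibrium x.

A representative fishing fleet's profit is π_i = x_i(82 − 5X) − 17x_i − 0.5x_i², with X = x_i + Σ_{j≠i} x_j.
First-order condition: 65 − 11x_i − 5Σ_{j≠i} x_j = 0.
With identical fishing fleets, set every x_j = x: then 65 − 11x − 15x = 0, i.e. x = 65/26 = 2.5.

2.5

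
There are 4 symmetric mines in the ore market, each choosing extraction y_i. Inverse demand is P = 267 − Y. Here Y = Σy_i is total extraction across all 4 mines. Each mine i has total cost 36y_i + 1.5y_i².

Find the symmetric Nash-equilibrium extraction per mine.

A representative mine's profit is π_i = y_i(267 − Y) − 36y_i − 1.5y_i², with Y = y_i + Σ_{j≠i} y_j.
First-order condition: 231 − 5y_i − Σ_{j≠i} y_j = 0.
In a symmetric equilibrium every mine chooses the same y, so Σ_{j≠i} y_j = 3y. The condition becomes 231 − 8y = 0, giving y = 231/8 = 28.875.

28.875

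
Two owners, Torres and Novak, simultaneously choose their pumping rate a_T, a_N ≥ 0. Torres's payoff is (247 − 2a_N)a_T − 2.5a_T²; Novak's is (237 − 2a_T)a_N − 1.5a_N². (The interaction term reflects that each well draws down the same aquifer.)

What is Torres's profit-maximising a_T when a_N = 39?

Expanding Torres's payoff: 247a_T − 2a_Na_T − 2.5a_T².
∂π/∂a_T = 247 − 2a_N − 5a_T = 0, so a_T = 49.4 − 0.4a_N.
At a_N = 39: a_T = 49.4 − 0.4·39 = 33.8.

33.8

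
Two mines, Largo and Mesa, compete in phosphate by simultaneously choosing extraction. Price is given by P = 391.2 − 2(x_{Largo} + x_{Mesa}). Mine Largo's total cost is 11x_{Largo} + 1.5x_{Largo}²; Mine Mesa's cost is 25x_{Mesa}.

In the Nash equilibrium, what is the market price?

Mine Largo's profit: π = x_{Largo}(391.2 − 2(x_{Largo} + x_{Mesa})) − 11x_{Largo} − 1.5x_{Largo}².
∂π/∂x_{Largo} = 380.2 − 7x_{Largo} − 2x_{Mesa} = 0, so x_{Largo} = 1901/35 − (2/7)x_{Mesa}.
For Mesa: ∂π/∂x_{Mesa} = 366.2 − 4x_{Mesa} − 2x_{Largo} = 0 ⇒ x_{Mesa} = 91.55 − 0.5x_{Largo}.
Solving the two reaction functions simultaneously: (1 − (−2/7)(−0.5))x_{Largo} = 1901/35 − (2/7)·91.55, so (6/7)x_{Largo} = 1971/70 and x_{Largo} = 32.85.
Then x_{Mesa} = 91.55 − 0.5·32.85 = 75.125.
Equilibrium price: P = 391.2 − 2·107.975 = 175.25.

175.25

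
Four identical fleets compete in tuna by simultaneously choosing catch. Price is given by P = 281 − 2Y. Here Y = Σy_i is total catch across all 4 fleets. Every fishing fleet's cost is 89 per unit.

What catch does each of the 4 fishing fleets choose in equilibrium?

19.2

A representative fishing fleet's profit is π_i = y_i(281 − 2Y) − 89y_i, with Y = y_i + Σ_{j≠i} y_j.
First-order condition: 192 − 4y_i − 2Σ_{j≠i} y_j = 0.
Imposing symmetry (y_j = y for all j) turns Σ_{j≠i} y_j into 3y, so 192 = 10y and y = 19.2.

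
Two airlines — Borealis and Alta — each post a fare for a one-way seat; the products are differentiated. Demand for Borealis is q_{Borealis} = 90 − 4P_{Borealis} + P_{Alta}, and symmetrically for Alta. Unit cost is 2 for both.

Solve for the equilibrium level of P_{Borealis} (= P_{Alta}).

Borealis's profit: π = (P_{Borealis} − 2)(90 − 4P_{Borealis} + P_{Alta}).
∂π/∂P_{Borealis} = 98 − 8P_{Borealis} + P_{Alta} = 0 ⇒ P_{Borealis} = 12.25 + 0.125P_{Alta}.
By symmetry P_{Alta} = P_{Borealis}; substituting into the reaction function, 0.875P_{Borealis} = 12.25 and P_{Borealis} = 14.

14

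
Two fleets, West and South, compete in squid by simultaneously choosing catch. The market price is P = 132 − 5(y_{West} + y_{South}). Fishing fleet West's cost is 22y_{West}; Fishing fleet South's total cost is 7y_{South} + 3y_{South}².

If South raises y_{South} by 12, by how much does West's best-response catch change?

-6

Fishing fleet West's profit: π = y_{West}(132 − 5(y_{West} + y_{South})) − 22y_{West}.
∂π/∂y_{West} = 110 − 10y_{West} − 5y_{South} = 0, so y_{West} = 11 − 0.5y_{South}.
The reaction-function slope is −0.5, so a 12-unit rise in y_{South} moves y_{West} by −0.5 × 12 = −6. West's best response falls — the actions are strategic substitutes.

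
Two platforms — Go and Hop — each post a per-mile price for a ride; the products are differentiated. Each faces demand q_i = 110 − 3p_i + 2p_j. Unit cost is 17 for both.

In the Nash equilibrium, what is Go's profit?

Go's profit: π = (p_{Go} − 17)(110 − 3p_{Go} + 2p_{Hop}).
∂π/∂p_{Go} = 161 − 6p_{Go} + 2p_{Hop} = 0 ⇒ p_{Go} = 161/6 + (1/3)p_{Hop}.
By symmetry p_{Hop} = p_{Go}; substituting into the reaction function, (2/3)p_{Go} = 161/6 and p_{Go} = 40.25.
q_{Go} = 110 − 3·40.25 + 2·40.25 = 69.75.
Profit = (40.25 − 17)·69.75 = 1621.6875.

1621.6875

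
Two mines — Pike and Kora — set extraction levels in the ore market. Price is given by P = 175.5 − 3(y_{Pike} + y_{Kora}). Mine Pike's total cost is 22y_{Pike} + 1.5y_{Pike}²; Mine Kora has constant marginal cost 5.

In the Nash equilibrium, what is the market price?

Mine Pike's profit: π = y_{Pike}(175.5 − 3(y_{Pike} + y_{Kora})) − 22y_{Pike} − 1.5y_{Pike}².
∂π/∂y_{Pike} = 153.5 − 9y_{Pike} − 3y_{Kora} = 0, so y_{Pike} = 307/18 − (1/3)y_{Kora}.
For Kora: ∂π/∂y_{Kora} = 170.5 − 6y_{Kora} − 3y_{Pike} = 0 ⇒ y_{Kora} = 341/12 − 0.5y_{Pike}.
Solving the two reaction functions simultaneously: (1 − (−1/3)(−0.5))y_{Pike} = 307/18 − (1/3)·(341/12), so (5/6)y_{Pike} = 91/12 and y_{Pike} = 9.1.
Then y_{Kora} = 341/12 − 0.5·9.1 = 358/15.
Equilibrium price: P = 175.5 − 3·(989/30) = 76.6.

76.6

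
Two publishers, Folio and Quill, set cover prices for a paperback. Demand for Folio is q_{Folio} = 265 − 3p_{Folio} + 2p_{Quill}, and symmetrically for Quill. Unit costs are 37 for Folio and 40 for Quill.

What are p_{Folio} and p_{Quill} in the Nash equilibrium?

Folio's profit: π = (p_{Folio} − 37)(265 − 3p_{Folio} + 2p_{Quill}).
∂π/∂p_{Folio} = 376 − 6p_{Folio} + 2p_{Quill} = 0 ⇒ p_{Folio} = 188/3 + (1/3)p_{Quill}.
Similarly p_{Quill} = 385/6 + (1/3)p_{Folio}.
Plugging p_{Quill} into Folio's best response: p_{Folio} = 188/3 + (1/3)(385/6 + (1/3)p_{Folio}) ⇒ (8/9)p_{Folio} = 1513/18, so p_{Folio} = 94.5625.
Then p_{Quill} = 385/6 + (1/3)·94.5625 = 95.6875.

94.5625, 95.6875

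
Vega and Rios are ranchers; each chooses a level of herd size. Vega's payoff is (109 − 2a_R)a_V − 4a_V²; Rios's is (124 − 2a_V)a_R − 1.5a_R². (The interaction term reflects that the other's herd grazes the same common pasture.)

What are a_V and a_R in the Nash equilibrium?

Expanding Vega's payoff: 109a_V − 2a_Ra_V − 4a_V².
∂π/∂a_V = 109 − 2a_R − 8a_V = 0, so a_V = 13.625 − 0.25a_R.
Likewise for Rios: a_R = 124/3 − (2/3)a_V.
Substituting the second reaction function into the first: a_V = 13.625 − 0.25(124/3 − (2/3)a_V), which gives (5/6)a_V = 79/24 ⇒ a_V = 3.95.
Then a_R = 124/3 − (2/3)·3.95 = 38.7.

3.95, 38.7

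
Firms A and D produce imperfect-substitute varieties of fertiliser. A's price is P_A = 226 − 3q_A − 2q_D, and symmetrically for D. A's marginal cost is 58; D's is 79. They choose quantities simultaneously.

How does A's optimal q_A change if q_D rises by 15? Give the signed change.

Firm A's profit: π = q_A(226 − 3q_A − 2q_D) − 58q_A.
∂π/∂q_A = 168 − 6q_A − 2q_D = 0 ⇒ q_A = 28 − (1/3)q_D.
The reaction-function slope is −1/3, so a 15-unit rise in q_D moves q_A by −1/3 × 15 = −5. A's best response falls — the actions are strategic substitutes.

-5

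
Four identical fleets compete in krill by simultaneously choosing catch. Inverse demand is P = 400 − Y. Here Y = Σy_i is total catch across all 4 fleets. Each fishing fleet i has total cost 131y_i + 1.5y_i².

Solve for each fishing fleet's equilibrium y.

A representative fishing fleet's profit is π_i = y_i(400 − Y) − 131y_i − 1.5y_i², with Y = y_i + Σ_{j≠i} y_j.
First-order condition: 269 − 5y_i − Σ_{j≠i} y_j = 0.
In a symmetric equilibrium every fishing fleet chooses the same y, so Σ_{j≠i} y_j = 3y. The condition becomes 269 − 8y = 0, giving y = 269/8 = 33.625.

33.625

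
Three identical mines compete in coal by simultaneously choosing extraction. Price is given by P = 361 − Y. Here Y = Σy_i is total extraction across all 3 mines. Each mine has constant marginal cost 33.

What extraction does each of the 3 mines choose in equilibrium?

A representative mine's profit is π_i = y_i(361 − Y) − 33y_i, with Y = y_i + Σ_{j≠i} y_j.
First-order condition: 328 − 2y_i − Σ_{j≠i} y_j = 0.
With identical mines, set every y_j = y: then 328 − 2y − 2y = 0, i.e. y = 328/4 = 82.

82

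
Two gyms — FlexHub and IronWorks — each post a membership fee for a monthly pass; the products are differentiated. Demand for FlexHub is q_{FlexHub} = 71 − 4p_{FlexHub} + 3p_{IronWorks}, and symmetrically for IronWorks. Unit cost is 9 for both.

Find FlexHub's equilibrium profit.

615.04

FlexHub's profit: π = (p_{FlexHub} − 9)(71 − 4p_{FlexHub} + 3p_{IronWorks}).
∂π/∂p_{FlexHub} = 107 − 8p_{FlexHub} + 3p_{IronWorks} = 0 ⇒ p_{FlexHub} = 13.375 + 0.375p_{IronWorks}.
Setting p_{FlexHub} = p_{IronWorks} in the reaction function: p_{FlexHub} = 13.375 + 0.375p_{FlexHub}, so p_{FlexHub} = 13.375 / 0.625 = 21.4.
q_{FlexHub} = 71 − 4·21.4 + 3·21.4 = 49.6.
Profit = (21.4 − 9)·49.6 = 615.04.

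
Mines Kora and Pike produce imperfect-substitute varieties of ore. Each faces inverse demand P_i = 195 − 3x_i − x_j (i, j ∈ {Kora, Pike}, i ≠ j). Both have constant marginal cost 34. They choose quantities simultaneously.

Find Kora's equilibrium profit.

Mine Kora's profit: π = x_{Kora}(195 − 3x_{Kora} − x_{Pike}) − 34x_{Kora}.
∂π/∂x_{Kora} = 161 − 6x_{Kora} − x_{Pike} = 0 ⇒ x_{Kora} = 161/6 − (1/6)x_{Pike}.
By symmetry x_{Pike} = x_{Kora}; substituting into the reaction function, (7/6)x_{Kora} = 161/6 and x_{Kora} = 23.
P_{Kora} = 195 − 3·23 − 23 = 103.
Profit = (103 − 34)·23 = 1587.

1587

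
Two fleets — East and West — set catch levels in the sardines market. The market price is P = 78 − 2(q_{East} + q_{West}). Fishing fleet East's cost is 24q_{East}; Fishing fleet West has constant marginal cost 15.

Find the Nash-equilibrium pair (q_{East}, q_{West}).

7.5, 12

Fishing fleet East's profit: π = q_{East}(78 − 2(q_{East} + q_{West})) − 24q_{East}.
∂π/∂q_{East} = 54 − 4q_{East} − 2q_{West} = 0, so q_{East} = 13.5 − 0.5q_{West}.
By the same steps for West: q_{West} = 15.75 − 0.5q_{East}.
Substituting the second reaction function into the first: q_{East} = 13.5 − 0.5(15.75 − 0.5q_{East}), which gives 0.75q_{East} = 5.625 ⇒ q_{East} = 7.5.
Then q_{West} = 15.75 − 0.5·7.5 = 12.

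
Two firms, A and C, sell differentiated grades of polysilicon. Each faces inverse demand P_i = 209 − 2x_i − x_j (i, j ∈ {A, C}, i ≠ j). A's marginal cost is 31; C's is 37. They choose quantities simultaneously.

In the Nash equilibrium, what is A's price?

103

Firm A's profit: π = x_A(209 − 2x_A − x_C) − 31x_A.
∂π/∂x_A = 178 − 4x_A − x_C = 0 ⇒ x_A = 44.5 − 0.25x_C.
Similarly x_C = 43 − 0.25x_A.
Solving the two reaction functions simultaneously: (1 − (−0.25)(−0.25))x_A = 44.5 − 0.25·43, so 0.9375x_A = 33.75 and x_A = 36.
Then x_C = 43 − 0.25·36 = 34.
P_A = 209 − 2·36 − 34 = 103.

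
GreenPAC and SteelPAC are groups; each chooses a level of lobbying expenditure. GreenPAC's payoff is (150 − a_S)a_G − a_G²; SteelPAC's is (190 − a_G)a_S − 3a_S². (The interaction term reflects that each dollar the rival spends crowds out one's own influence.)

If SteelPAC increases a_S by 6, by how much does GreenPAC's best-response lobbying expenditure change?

-3

Expanding GreenPAC's payoff: 150a_G − a_Sa_G − a_G².
∂π/∂a_G = 150 − a_S − 2a_G = 0, so a_G = 75 − 0.5a_S.
The reaction-function slope is −0.5, so a 6-unit rise in a_S moves a_G by −0.5 × 6 = −3. GreenPAC's best response falls — the actions are strategic substitutes.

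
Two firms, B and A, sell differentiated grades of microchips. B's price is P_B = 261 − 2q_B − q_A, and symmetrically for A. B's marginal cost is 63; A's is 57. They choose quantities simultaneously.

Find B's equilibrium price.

Firm B's profit: π = q_B(261 − 2q_B − q_A) − 63q_B.
∂π/∂q_B = 198 − 4q_B − q_A = 0 ⇒ q_B = 49.5 − 0.25q_A.
Similarly q_A = 51 − 0.25q_B.
Substituting the second reaction function into the first: q_B = 49.5 − 0.25(51 − 0.25q_B), which gives 0.9375q_B = 36.75 ⇒ q_B = 39.2.
Then q_A = 51 − 0.25·39.2 = 41.2.
P_B = 261 − 2·39.2 − 41.2 = 141.4.

141.4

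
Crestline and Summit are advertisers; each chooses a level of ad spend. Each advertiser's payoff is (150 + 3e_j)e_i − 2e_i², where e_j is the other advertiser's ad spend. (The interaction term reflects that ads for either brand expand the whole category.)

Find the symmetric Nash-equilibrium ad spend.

150

Crestline's payoff is (150 + 3e_S)e_C − 2e_C².
∂π/∂e_C = 150 + 3e_S − 4e_C = 0, so e_C = 37.5 + 0.75e_S.
By symmetry e_S = e_C; substituting into the reaction function, 0.25e_C = 37.5 and e_C = 150.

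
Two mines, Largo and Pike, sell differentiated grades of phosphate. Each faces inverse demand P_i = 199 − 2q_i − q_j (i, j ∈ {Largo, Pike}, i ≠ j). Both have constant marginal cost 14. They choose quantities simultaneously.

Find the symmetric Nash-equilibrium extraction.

Mine Largo's profit: π = q_{Largo}(199 − 2q_{Largo} − q_{Pike}) − 14q_{Largo}.
∂π/∂q_{Largo} = 185 − 4q_{Largo} − q_{Pike} = 0 ⇒ q_{Largo} = 46.25 − 0.25q_{Pike}.
By symmetry q_{Pike} = q_{Largo}; substituting into the reaction function, 1.25q_{Largo} = 46.25 and q_{Largo} = 37.

37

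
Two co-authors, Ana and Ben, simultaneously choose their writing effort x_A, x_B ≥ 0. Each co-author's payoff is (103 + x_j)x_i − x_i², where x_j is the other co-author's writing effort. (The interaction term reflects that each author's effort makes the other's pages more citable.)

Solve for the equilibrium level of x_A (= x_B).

103

Ana's payoff is (103 + x_B)x_A − x_A².
∂π/∂x_A = 103 + x_B − 2x_A = 0, so x_A = 51.5 + 0.5x_B.
The game is symmetric, so in equilibrium x_B = x_A: the reaction function gives 0.5x_A = 51.5, hence x_A = 103.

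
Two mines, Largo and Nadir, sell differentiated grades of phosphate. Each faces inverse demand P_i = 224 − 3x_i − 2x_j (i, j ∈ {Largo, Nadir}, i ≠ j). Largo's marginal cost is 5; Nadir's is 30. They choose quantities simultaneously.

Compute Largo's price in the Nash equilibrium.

91.8125

Mine Largo's profit: π = x_{Largo}(224 − 3x_{Largo} − 2x_{Nadir}) − 5x_{Largo}.
∂π/∂x_{Largo} = 219 − 6x_{Largo} − 2x_{Nadir} = 0 ⇒ x_{Largo} = 36.5 − (1/3)x_{Nadir}.
Similarly x_{Nadir} = 97/3 − (1/3)x_{Largo}.
Solving the two reaction functions simultaneously: (1 − (−1/3)(−1/3))x_{Largo} = 36.5 − (1/3)·(97/3), so (8/9)x_{Largo} = 463/18 and x_{Largo} = 28.9375.
Then x_{Nadir} = 97/3 − (1/3)·28.9375 = 22.6875.
P_{Largo} = 224 − 3·28.9375 − 2·22.6875 = 91.8125.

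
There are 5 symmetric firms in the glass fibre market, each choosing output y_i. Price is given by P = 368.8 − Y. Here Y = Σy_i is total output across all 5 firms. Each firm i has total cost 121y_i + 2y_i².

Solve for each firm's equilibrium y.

A representative firm's profit is π_i = y_i(368.8 − Y) − 121y_i − 2y_i², with Y = y_i + Σ_{j≠i} y_j.
First-order condition: 247.8 − 6y_i − Σ_{j≠i} y_j = 0.
With identical firms, set every y_j = y: then 247.8 − 6y − 4y = 0, i.e. y = 247.8/10 = 24.78.

24.78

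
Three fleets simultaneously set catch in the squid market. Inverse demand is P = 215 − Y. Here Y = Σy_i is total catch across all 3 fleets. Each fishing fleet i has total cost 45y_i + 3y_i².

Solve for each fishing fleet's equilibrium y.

17

A representative fishing fleet's profit is π_i = y_i(215 − Y) − 45y_i − 3y_i², with Y = y_i + Σ_{j≠i} y_j.
First-order condition: 170 − 8y_i − Σ_{j≠i} y_j = 0.
Imposing symmetry (y_j = y for all j) turns Σ_{j≠i} y_j into 2y, so 170 = 10y and y = 17.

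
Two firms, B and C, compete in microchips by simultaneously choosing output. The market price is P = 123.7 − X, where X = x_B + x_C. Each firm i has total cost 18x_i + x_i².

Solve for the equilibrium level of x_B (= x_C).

Firm B's profit: π = x_B(123.7 − (x_B + x_C)) − 18x_B − x_B².
∂π/∂x_B = 105.7 − 4x_B − x_C = 0, so x_B = 26.425 − 0.25x_C.
The game is symmetric, so in equilibrium x_C = x_B: the reaction function gives 1.25x_B = 26.425, hence x_B = 21.14.

21.14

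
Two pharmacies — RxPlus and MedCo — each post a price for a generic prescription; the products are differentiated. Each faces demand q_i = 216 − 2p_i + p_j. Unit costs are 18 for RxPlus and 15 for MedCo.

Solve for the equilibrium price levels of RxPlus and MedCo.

83.6, 82.4

RxPlus's profit: π = (p_{RxPlus} − 18)(216 − 2p_{RxPlus} + p_{MedCo}).
∂π/∂p_{RxPlus} = 252 − 4p_{RxPlus} + p_{MedCo} = 0 ⇒ p_{RxPlus} = 63 + 0.25p_{MedCo}.
Similarly p_{MedCo} = 61.5 + 0.25p_{RxPlus}.
Solving the two reaction functions simultaneously: (1 − (0.25)(0.25))p_{RxPlus} = 63 + 0.25·61.5, so 0.9375p_{RxPlus} = 78.375 and p_{RxPlus} = 83.6.
Then p_{MedCo} = 61.5 + 0.25·83.6 = 82.4.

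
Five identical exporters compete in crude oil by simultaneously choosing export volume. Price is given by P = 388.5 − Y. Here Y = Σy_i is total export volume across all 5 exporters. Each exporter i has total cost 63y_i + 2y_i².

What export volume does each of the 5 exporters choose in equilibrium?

A representative exporter's profit is π_i = y_i(388.5 − Y) − 63y_i − 2y_i², with Y = y_i + Σ_{j≠i} y_j.
First-order condition: 325.5 − 6y_i − Σ_{j≠i} y_j = 0.
With identical exporters, set every y_j = y: then 325.5 − 6y − 4y = 0, i.e. y = 325.5/10 = 32.55.

32.55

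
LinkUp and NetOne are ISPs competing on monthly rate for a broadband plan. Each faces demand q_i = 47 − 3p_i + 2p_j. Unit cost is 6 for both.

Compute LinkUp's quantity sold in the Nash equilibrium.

30.75

LinkUp's profit: π = (p_{LinkUp} − 6)(47 − 3p_{LinkUp} + 2p_{NetOne}).
∂π/∂p_{LinkUp} = 65 − 6p_{LinkUp} + 2p_{NetOne} = 0 ⇒ p_{LinkUp} = 65/6 + (1/3)p_{NetOne}.
By symmetry p_{NetOne} = p_{LinkUp}; substituting into the reaction function, (2/3)p_{LinkUp} = 65/6 and p_{LinkUp} = 16.25.
q_{LinkUp} = 47 − 3·16.25 + 2·16.25 = 30.75.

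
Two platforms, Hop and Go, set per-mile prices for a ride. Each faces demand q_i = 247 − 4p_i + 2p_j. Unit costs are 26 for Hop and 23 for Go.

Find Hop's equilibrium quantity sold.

Hop's profit: π = (p_{Hop} − 26)(247 − 4p_{Hop} + 2p_{Go}).
∂π/∂p_{Hop} = 351 − 8p_{Hop} + 2p_{Go} = 0 ⇒ p_{Hop} = 43.875 + 0.25p_{Go}.
Similarly p_{Go} = 42.375 + 0.25p_{Hop}.
Substituting the second reaction function into the first: p_{Hop} = 43.875 + 0.25(42.375 + 0.25p_{Hop}), which gives 0.9375p_{Hop} = 1743/32 ⇒ p_{Hop} = 58.1.
Then p_{Go} = 42.375 + 0.25·58.1 = 56.9.
q_{Hop} = 247 − 4·58.1 + 2·56.9 = 128.4.

128.4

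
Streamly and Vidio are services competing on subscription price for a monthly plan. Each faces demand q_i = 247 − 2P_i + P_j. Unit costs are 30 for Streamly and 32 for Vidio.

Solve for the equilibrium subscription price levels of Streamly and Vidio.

102.6, 103.4

Streamly's profit: π = (P_{Streamly} − 30)(247 − 2P_{Streamly} + P_{Vidio}).
∂π/∂P_{Streamly} = 307 − 4P_{Streamly} + P_{Vidio} = 0 ⇒ P_{Streamly} = 76.75 + 0.25P_{Vidio}.
Similarly P_{Vidio} = 77.75 + 0.25P_{Streamly}.
Plugging P_{Vidio} into Streamly's best response: P_{Streamly} = 76.75 + 0.25(77.75 + 0.25P_{Streamly}) ⇒ 0.9375P_{Streamly} = 96.1875, so P_{Streamly} = 102.6.
Then P_{Vidio} = 77.75 + 0.25·102.6 = 103.4.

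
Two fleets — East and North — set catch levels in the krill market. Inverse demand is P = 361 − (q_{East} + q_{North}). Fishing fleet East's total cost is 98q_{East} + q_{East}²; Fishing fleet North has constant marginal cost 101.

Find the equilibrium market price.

212

Fishing fleet East's profit: π = q_{East}(361 − (q_{East} + q_{North})) − 98q_{East} − q_{East}².
∂π/∂q_{East} = 263 − 4q_{East} − q_{North} = 0, so q_{East} = 65.75 − 0.25q_{North}.
For North: ∂π/∂q_{North} = 260 − 2q_{North} − q_{East} = 0 ⇒ q_{North} = 130 − 0.5q_{East}.
Substituting the second reaction function into the first: q_{East} = 65.75 − 0.25(130 − 0.5q_{East}), which gives 0.875q_{East} = 33.25 ⇒ q_{East} = 38.
Then q_{North} = 130 − 0.5·38 = 111.
Equilibrium price: P = 361 − 149 = 212.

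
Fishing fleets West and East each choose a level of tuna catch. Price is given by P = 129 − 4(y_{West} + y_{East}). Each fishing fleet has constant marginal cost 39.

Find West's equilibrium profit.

Fishing fleet West's profit: π = y_{West}(129 − 4(y_{West} + y_{East})) − 39y_{West}.
∂π/∂y_{West} = 90 − 8y_{West} − 4y_{East} = 0, so y_{West} = 11.25 − 0.5y_{East}.
By symmetry y_{East} = y_{West}; substituting into the reaction function, 1.5y_{West} = 11.25 and y_{West} = 7.5.
Price P = 129 − 4·15 = 69.
West's profit: (69 − 39)·7.5 = 225.

225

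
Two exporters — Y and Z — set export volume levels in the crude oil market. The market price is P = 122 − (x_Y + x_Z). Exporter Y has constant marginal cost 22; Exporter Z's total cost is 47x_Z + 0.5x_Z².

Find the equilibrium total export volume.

Exporter Y's profit: π = x_Y(122 − (x_Y + x_Z)) − 22x_Y.
∂π/∂x_Y = 100 − 2x_Y − x_Z = 0, so x_Y = 50 − 0.5x_Z.
For Z: ∂π/∂x_Z = 75 − 3x_Z − x_Y = 0 ⇒ x_Z = 25 − (1/3)x_Y.
Solving the two reaction functions simultaneously: (1 − (−0.5)(−1/3))x_Y = 50 − 0.5·25, so (5/6)x_Y = 37.5 and x_Y = 45.
Then x_Z = 25 − (1/3)·45 = 10.
Total export volume: 45 + 10 = 55.

55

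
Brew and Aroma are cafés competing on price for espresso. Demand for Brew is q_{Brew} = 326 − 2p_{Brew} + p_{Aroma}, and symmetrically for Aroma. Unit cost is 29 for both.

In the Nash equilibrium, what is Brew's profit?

Brew's profit: π = (p_{Brew} − 29)(326 − 2p_{Brew} + p_{Aroma}).
∂π/∂p_{Brew} = 384 − 4p_{Brew} + p_{Aroma} = 0 ⇒ p_{Brew} = 96 + 0.25p_{Aroma}.
Setting p_{Brew} = p_{Aroma} in the reaction function: p_{Brew} = 96 + 0.25p_{Brew}, so p_{Brew} = 96 / 0.75 = 128.
q_{Brew} = 326 − 2·128 + 128 = 198.
Profit = (128 − 29)·198 = 19602.

19602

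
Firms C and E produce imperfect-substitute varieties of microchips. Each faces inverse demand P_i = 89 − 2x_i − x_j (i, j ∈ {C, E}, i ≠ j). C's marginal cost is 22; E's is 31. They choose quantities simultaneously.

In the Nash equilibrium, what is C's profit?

Firm C's profit: π = x_C(89 − 2x_C − x_E) − 22x_C.
∂π/∂x_C = 67 − 4x_C − x_E = 0 ⇒ x_C = 16.75 − 0.25x_E.
Similarly x_E = 14.5 − 0.25x_C.
Substituting the second reaction function into the first: x_C = 16.75 − 0.25(14.5 − 0.25x_C), which gives 0.9375x_C = 13.125 ⇒ x_C = 14.
Then x_E = 14.5 − 0.25·14 = 11.
P_C = 89 − 2·14 − 11 = 50.
Profit = (50 − 22)·14 = 392.

392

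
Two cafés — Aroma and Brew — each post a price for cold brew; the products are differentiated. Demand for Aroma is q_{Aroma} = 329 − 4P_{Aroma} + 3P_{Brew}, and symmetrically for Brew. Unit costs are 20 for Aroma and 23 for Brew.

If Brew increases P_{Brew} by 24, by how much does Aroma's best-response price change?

9

Aroma's profit: π = (P_{Aroma} − 20)(329 − 4P_{Aroma} + 3P_{Brew}).
∂π/∂P_{Aroma} = 409 − 8P_{Aroma} + 3P_{Brew} = 0 ⇒ P_{Aroma} = 51.125 + 0.375P_{Brew}.
The reaction-function slope is 0.375, so a 24-unit rise in P_{Brew} moves P_{Aroma} by 0.375 × 24 = 9. Aroma's best response rises — the actions are strategic complements.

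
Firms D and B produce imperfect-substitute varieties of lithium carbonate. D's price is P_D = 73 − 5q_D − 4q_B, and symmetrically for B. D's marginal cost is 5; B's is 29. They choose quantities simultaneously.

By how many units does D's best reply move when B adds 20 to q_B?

-8

Firm D's profit: π = q_D(73 − 5q_D − 4q_B) − 5q_D.
∂π/∂q_D = 68 − 10q_D − 4q_B = 0 ⇒ q_D = 6.8 − 0.4q_B.
The reaction-function slope is −0.4, so a 20-unit rise in q_B moves q_D by −0.4 × 20 = −8. D's best response falls — the actions are strategic substitutes.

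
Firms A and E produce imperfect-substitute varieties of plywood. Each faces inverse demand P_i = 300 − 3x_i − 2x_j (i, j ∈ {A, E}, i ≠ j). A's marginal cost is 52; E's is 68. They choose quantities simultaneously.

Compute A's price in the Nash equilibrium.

148

Firm A's profit: π = x_A(300 − 3x_A − 2x_E) − 52x_A.
∂π/∂x_A = 248 − 6x_A − 2x_E = 0 ⇒ x_A = 124/3 − (1/3)x_E.
Similarly x_E = 116/3 − (1/3)x_A.
Plugging x_E into A's best response: x_A = 124/3 − (1/3)(116/3 − (1/3)x_A) ⇒ (8/9)x_A = 256/9, so x_A = 32.
Then x_E = 116/3 − (1/3)·32 = 28.
P_A = 300 − 3·32 − 2·28 = 148.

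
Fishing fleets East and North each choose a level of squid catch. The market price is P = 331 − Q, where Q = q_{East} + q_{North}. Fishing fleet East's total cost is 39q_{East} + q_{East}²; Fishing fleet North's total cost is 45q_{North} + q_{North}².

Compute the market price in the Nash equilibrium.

215.4

Fishing fleet East's profit: π = q_{East}(331 − (q_{East} + q_{North})) − 39q_{East} − q_{East}².
∂π/∂q_{East} = 292 − 4q_{East} − q_{North} = 0, so q_{East} = 73 − 0.25q_{North}.
By the same steps for North: q_{North} = 71.5 − 0.25q_{East}.
Substituting the second reaction function into the first: q_{East} = 73 − 0.25(71.5 − 0.25q_{East}), which gives 0.9375q_{East} = 55.125 ⇒ q_{East} = 58.8.
Then q_{North} = 71.5 − 0.25·58.8 = 56.8.
Equilibrium price: P = 331 − 115.6 = 215.4.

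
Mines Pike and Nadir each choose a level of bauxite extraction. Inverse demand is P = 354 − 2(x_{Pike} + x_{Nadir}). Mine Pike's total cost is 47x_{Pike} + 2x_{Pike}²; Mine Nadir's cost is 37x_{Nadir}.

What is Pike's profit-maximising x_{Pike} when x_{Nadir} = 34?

29.875

Mine Pike's profit: π = x_{Pike}(354 − 2(x_{Pike} + x_{Nadir})) − 47x_{Pike} − 2x_{Pike}².
∂π/∂x_{Pike} = 307 − 8x_{Pike} − 2x_{Nadir} = 0, so x_{Pike} = 38.375 − 0.25x_{Nadir}.
At x_{Nadir} = 34: x_{Pike} = 38.375 − 0.25·34 = 29.875.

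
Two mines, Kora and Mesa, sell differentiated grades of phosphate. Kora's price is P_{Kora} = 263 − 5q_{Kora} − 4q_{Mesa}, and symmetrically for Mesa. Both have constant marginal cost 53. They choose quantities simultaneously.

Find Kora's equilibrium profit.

Mine Kora's profit: π = q_{Kora}(263 − 5q_{Kora} − 4q_{Mesa}) − 53q_{Kora}.
∂π/∂q_{Kora} = 210 − 10q_{Kora} − 4q_{Mesa} = 0 ⇒ q_{Kora} = 21 − 0.4q_{Mesa}.
Setting q_{Kora} = q_{Mesa} in the reaction function: q_{Kora} = 21 − 0.4q_{Kora}, so q_{Kora} = 21 / 1.4 = 15.
P_{Kora} = 263 − 5·15 − 4·15 = 128.
Profit = (128 − 53)·15 = 1125.

1125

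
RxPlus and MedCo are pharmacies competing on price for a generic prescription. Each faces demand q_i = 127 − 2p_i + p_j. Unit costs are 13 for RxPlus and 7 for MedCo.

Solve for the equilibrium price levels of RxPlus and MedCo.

RxPlus's profit: π = (p_{RxPlus} − 13)(127 − 2p_{RxPlus} + p_{MedCo}).
∂π/∂p_{RxPlus} = 153 − 4p_{RxPlus} + p_{MedCo} = 0 ⇒ p_{RxPlus} = 38.25 + 0.25p_{MedCo}.
Similarly p_{MedCo} = 35.25 + 0.25p_{RxPlus}.
Substituting the second reaction function into the first: p_{RxPlus} = 38.25 + 0.25(35.25 + 0.25p_{RxPlus}), which gives 0.9375p_{RxPlus} = 47.0625 ⇒ p_{RxPlus} = 50.2.
Then p_{MedCo} = 35.25 + 0.25·50.2 = 47.8.

50.2, 47.8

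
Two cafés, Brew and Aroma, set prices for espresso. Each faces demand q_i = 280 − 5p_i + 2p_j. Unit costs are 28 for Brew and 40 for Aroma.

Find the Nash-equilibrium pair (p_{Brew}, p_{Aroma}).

Brew's profit: π = (p_{Brew} − 28)(280 − 5p_{Brew} + 2p_{Aroma}).
∂π/∂p_{Brew} = 420 − 10p_{Brew} + 2p_{Aroma} = 0 ⇒ p_{Brew} = 42 + 0.2p_{Aroma}.
Similarly p_{Aroma} = 48 + 0.2p_{Brew}.
Solving the two reaction functions simultaneously: (1 − (0.2)(0.2))p_{Brew} = 42 + 0.2·48, so 0.96p_{Brew} = 51.6 and p_{Brew} = 53.75.
Then p_{Aroma} = 48 + 0.2·53.75 = 58.75.

53.75, 58.75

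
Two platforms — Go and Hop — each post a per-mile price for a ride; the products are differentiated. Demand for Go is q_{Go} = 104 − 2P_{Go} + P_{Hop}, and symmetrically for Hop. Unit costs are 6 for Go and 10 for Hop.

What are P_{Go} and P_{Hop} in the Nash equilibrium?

39.2, 40.8

Go's profit: π = (P_{Go} − 6)(104 − 2P_{Go} + P_{Hop}).
∂π/∂P_{Go} = 116 − 4P_{Go} + P_{Hop} = 0 ⇒ P_{Go} = 29 + 0.25P_{Hop}.
Similarly P_{Hop} = 31 + 0.25P_{Go}.
Solving the two reaction functions simultaneously: (1 − (0.25)(0.25))P_{Go} = 29 + 0.25·31, so 0.9375P_{Go} = 36.75 and P_{Go} = 39.2.
Then P_{Hop} = 31 + 0.25·39.2 = 40.8.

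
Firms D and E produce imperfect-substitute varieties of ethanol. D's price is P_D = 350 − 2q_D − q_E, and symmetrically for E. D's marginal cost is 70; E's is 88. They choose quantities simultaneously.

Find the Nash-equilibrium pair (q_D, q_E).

57.2, 51.2

Firm D's profit: π = q_D(350 − 2q_D − q_E) − 70q_D.
∂π/∂q_D = 280 − 4q_D − q_E = 0 ⇒ q_D = 70 − 0.25q_E.
Similarly q_E = 65.5 − 0.25q_D.
Solving the two reaction functions simultaneously: (1 − (−0.25)(−0.25))q_D = 70 − 0.25·65.5, so 0.9375q_D = 53.625 and q_D = 57.2.
Then q_E = 65.5 − 0.25·57.2 = 51.2.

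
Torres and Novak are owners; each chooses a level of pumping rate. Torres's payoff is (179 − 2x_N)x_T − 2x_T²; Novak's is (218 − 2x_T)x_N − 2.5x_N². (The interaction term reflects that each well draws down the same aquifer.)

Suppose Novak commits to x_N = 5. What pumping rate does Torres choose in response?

42.25

Expanding Torres's payoff: 179x_T − 2x_Nx_T − 2x_T².
∂π/∂x_T = 179 − 2x_N − 4x_T = 0, so x_T = 44.75 − 0.5x_N.
At x_N = 5: x_T = 44.75 − 0.5·5 = 42.25.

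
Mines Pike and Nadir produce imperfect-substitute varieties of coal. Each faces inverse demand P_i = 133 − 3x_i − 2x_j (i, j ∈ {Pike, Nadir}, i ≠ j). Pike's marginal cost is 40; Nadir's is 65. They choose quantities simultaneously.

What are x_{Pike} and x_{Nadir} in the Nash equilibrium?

13.1875, 6.9375

Mine Pike's profit: π = x_{Pike}(133 − 3x_{Pike} − 2x_{Nadir}) − 40x_{Pike}.
∂π/∂x_{Pike} = 93 − 6x_{Pike} − 2x_{Nadir} = 0 ⇒ x_{Pike} = 15.5 − (1/3)x_{Nadir}.
Similarly x_{Nadir} = 34/3 − (1/3)x_{Pike}.
Plugging x_{Nadir} into Pike's best response: x_{Pike} = 15.5 − (1/3)(34/3 − (1/3)x_{Pike}) ⇒ (8/9)x_{Pike} = 211/18, so x_{Pike} = 13.1875.
Then x_{Nadir} = 34/3 − (1/3)·13.1875 = 6.9375.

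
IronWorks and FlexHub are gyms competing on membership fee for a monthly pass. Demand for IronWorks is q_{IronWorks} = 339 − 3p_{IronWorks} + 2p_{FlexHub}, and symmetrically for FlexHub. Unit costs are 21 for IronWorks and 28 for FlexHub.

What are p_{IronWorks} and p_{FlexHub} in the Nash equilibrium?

101.8125, 104.4375

IronWorks's profit: π = (p_{IronWorks} − 21)(339 − 3p_{IronWorks} + 2p_{FlexHub}).
∂π/∂p_{IronWorks} = 402 − 6p_{IronWorks} + 2p_{FlexHub} = 0 ⇒ p_{IronWorks} = 67 + (1/3)p_{FlexHub}.
Similarly p_{FlexHub} = 70.5 + (1/3)p_{IronWorks}.
Plugging p_{FlexHub} into IronWorks's best response: p_{IronWorks} = 67 + (1/3)(70.5 + (1/3)p_{IronWorks}) ⇒ (8/9)p_{IronWorks} = 90.5, so p_{IronWorks} = 101.8125.
Then p_{FlexHub} = 70.5 + (1/3)·101.8125 = 104.4375.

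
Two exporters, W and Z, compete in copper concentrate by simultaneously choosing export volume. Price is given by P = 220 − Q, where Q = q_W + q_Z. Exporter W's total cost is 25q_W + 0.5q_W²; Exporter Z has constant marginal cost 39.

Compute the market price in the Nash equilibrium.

108.6

Exporter W's profit: π = q_W(220 − (q_W + q_Z)) − 25q_W − 0.5q_W².
∂π/∂q_W = 195 − 3q_W − q_Z = 0, so q_W = 65 − (1/3)q_Z.
For Z: ∂π/∂q_Z = 181 − 2q_Z − q_W = 0 ⇒ q_Z = 90.5 − 0.5q_W.
Plugging q_Z into W's best response: q_W = 65 − (1/3)(90.5 − 0.5q_W) ⇒ (5/6)q_W = 209/6, so q_W = 41.8.
Then q_Z = 90.5 − 0.5·41.8 = 69.6.
Equilibrium price: P = 220 − 111.4 = 108.6.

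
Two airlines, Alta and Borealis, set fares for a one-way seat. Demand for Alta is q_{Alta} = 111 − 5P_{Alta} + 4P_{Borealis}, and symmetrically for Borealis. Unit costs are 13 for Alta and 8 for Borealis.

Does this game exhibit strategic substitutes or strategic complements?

strategic complements

Alta's profit: π = (P_{Alta} − 13)(111 − 5P_{Alta} + 4P_{Borealis}).
∂π/∂P_{Alta} = 176 − 10P_{Alta} + 4P_{Borealis} = 0 ⇒ P_{Alta} = 17.6 + 0.4P_{Borealis}.
The best-response slope dP_{Alta}/dP_{Borealis} = 0.4 > 0: the reaction function is upward-sloping, so the choices are strategic complements.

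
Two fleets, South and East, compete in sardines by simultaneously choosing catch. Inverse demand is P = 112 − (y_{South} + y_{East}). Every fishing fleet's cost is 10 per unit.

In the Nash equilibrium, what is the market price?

44

Fishing fleet South's profit: π = y_{South}(112 − (y_{South} + y_{East})) − 10y_{South}.
∂π/∂y_{South} = 102 − 2y_{South} − y_{East} = 0, so y_{South} = 51 − 0.5y_{East}.
By symmetry y_{East} = y_{South}; substituting into the reaction function, 1.5y_{South} = 51 and y_{South} = 34.
Equilibrium price: P = 112 − 68 = 44.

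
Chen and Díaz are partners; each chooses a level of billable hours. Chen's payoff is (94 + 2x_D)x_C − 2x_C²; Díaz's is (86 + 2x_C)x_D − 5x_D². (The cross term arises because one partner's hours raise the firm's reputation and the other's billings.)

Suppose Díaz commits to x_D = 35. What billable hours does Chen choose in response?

Expanding Chen's payoff: 94x_C + 2x_Dx_C − 2x_C².
∂π/∂x_C = 94 + 2x_D − 4x_C = 0, so x_C = 23.5 + 0.5x_D.
At x_D = 35: x_C = 23.5 + 0.5·35 = 41.

41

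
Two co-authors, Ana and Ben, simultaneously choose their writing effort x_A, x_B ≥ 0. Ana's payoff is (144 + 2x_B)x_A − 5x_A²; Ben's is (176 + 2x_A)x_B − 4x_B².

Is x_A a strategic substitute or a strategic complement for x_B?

strategic complements

Expanding Ana's payoff: 144x_A + 2x_Bx_A − 5x_A².
∂π/∂x_A = 144 + 2x_B − 10x_A = 0, so x_A = 14.4 + 0.2x_B.
The best-response slope dx_A/dx_B = 0.2 > 0: the reaction function is upward-sloping, so the choices are strategic complements.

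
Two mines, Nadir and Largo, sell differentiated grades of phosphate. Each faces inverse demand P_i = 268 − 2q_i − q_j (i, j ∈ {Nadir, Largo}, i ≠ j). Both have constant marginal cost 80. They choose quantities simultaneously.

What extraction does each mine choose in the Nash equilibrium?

Mine Nadir's profit: π = q_{Nadir}(268 − 2q_{Nadir} − q_{Largo}) − 80q_{Nadir}.
∂π/∂q_{Nadir} = 188 − 4q_{Nadir} − q_{Largo} = 0 ⇒ q_{Nadir} = 47 − 0.25q_{Largo}.
Setting q_{Nadir} = q_{Largo} in the reaction function: q_{Nadir} = 47 − 0.25q_{Nadir}, so q_{Nadir} = 47 / 1.25 = 37.6.

37.6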